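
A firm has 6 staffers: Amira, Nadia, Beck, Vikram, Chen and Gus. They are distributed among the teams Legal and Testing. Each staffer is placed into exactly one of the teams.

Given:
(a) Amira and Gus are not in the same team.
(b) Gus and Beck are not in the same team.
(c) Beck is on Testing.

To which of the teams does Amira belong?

From (c): Beck ∈ Testing.
(b): Gus ∉ Testing.
Only one team left: Gus ∈ Legal.
(a): Amira ∉ Legal.
Only one team left: Amira ∈ Testing.

Amira: Testing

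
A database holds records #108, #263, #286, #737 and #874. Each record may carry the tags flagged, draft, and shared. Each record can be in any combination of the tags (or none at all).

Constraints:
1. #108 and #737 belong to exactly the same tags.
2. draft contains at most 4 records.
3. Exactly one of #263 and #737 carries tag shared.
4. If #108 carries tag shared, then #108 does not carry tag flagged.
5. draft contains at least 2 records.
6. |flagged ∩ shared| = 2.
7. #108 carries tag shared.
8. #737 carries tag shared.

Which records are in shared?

shared = {#108, #286, #737, #874}

From (7): #108 ∈ shared.
From (8): #737 ∈ shared.
(3) (exactly one): #263 ∉ shared.
(4): #108 ∉ flagged.
(1): #737 matches #108: #737 ∉ flagged.
Suppose #286 ∉ shared: no assignment then satisfies all the clues, so #286 ∈ shared.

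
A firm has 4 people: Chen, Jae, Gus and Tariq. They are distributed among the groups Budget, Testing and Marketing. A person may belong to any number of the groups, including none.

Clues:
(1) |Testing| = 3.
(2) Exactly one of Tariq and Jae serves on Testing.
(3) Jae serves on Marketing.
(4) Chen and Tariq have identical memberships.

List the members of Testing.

Testing = {Chen, Gus, Tariq}

From (3): Jae ∈ Marketing.
Suppose Chen ∉ Testing: no assignment then satisfies all the clues, so Chen ∈ Testing.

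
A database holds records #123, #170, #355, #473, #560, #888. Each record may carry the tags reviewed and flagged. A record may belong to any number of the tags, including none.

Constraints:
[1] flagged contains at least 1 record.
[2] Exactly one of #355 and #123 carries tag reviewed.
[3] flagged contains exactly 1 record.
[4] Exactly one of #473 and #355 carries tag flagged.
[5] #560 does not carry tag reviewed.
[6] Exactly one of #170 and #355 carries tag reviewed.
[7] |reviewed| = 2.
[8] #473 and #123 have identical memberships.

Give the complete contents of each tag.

reviewed = {#355, #888}; flagged = {#355}

From (5): #560 ∉ reviewed.
Suppose #123 ∈ reviewed: no assignment then satisfies all the clues, so #123 ∉ reviewed.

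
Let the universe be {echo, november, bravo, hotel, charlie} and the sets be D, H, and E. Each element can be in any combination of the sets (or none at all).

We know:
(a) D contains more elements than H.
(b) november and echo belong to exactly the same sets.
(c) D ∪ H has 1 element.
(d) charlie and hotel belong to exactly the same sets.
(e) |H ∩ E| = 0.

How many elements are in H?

0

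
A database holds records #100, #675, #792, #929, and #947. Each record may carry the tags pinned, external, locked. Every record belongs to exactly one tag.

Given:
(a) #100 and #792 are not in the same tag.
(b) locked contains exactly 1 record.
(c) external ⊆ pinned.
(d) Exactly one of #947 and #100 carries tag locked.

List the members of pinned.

pinned = {#675, #792, #929, #947}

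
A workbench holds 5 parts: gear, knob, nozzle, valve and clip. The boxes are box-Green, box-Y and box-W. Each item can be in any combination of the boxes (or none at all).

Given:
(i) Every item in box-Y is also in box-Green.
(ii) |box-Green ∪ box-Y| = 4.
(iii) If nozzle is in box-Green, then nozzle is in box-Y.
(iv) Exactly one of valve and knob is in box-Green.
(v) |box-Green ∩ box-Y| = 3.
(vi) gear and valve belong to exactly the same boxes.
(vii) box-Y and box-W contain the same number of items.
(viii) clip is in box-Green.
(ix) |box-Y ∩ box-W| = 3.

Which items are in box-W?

box-W = {gear, nozzle, valve}

From (viii): clip ∈ box-Green.
Suppose gear ∉ box-W: no assignment then satisfies all the clues, so gear ∈ box-W.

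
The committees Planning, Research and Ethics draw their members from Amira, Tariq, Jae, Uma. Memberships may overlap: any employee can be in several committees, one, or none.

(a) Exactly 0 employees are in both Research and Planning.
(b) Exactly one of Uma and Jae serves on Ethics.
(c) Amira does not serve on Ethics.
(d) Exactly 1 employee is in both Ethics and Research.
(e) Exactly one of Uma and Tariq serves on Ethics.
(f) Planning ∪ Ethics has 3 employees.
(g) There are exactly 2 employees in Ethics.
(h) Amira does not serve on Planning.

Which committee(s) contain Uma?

Uma: Planning

From (c): Amira ∉ Ethics.
From (h): Amira ∉ Planning.
Suppose Uma ∉ Planning: no assignment then satisfies all the clues, so Uma ∈ Planning.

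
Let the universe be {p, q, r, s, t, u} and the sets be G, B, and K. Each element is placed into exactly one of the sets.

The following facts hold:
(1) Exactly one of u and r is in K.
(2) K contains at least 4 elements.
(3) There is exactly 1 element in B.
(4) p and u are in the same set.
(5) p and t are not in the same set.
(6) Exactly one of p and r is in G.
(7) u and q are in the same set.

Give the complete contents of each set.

G = {r}; B = {t}; K = {p, q, s, u}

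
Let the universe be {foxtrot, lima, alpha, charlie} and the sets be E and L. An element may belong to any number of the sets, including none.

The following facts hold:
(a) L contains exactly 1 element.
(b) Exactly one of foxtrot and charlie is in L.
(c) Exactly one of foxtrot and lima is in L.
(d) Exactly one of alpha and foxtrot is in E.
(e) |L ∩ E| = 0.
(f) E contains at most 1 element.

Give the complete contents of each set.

E = {alpha}; L = {foxtrot}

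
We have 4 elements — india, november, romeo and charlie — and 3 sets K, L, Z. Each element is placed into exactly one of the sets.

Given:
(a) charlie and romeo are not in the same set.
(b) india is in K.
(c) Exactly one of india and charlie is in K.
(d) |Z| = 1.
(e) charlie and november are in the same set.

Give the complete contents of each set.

From (b): india ∈ K.
(c) (exactly one): charlie ∉ K.
(e): november matches charlie: november ∉ K.
Suppose november ∉ L: no assignment then satisfies all the clues, so november ∈ L.

K = {india}; L = {charlie, november}; Z = {romeo}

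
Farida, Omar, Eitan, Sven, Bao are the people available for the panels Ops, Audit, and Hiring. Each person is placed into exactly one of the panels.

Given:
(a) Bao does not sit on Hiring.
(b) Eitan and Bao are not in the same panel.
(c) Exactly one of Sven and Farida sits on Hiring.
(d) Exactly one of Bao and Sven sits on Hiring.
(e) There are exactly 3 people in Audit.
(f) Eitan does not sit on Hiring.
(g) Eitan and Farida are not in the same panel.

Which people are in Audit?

Audit = {Bao, Farida, Omar}

From (a): Bao ∉ Hiring.
From (f): Eitan ∉ Hiring.
(d) (exactly one): Sven ∈ Hiring.
(c) (exactly one): Farida ∉ Hiring.
Suppose Farida ∉ Audit: no assignment then satisfies all the clues, so Farida ∈ Audit.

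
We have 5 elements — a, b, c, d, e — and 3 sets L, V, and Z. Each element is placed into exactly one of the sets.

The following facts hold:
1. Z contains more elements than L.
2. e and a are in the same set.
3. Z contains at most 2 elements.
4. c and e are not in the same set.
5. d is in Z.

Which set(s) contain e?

e: V

From (5): d ∈ Z.
Suppose e ∈ L: no assignment then satisfies all the clues, so e ∉ L.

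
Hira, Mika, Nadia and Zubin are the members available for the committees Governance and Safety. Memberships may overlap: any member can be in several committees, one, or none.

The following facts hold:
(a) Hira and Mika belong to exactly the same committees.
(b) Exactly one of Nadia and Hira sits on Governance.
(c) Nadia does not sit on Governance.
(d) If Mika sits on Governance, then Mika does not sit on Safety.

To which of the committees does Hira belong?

From (c): Nadia ∉ Governance.
(b) (exactly one): Hira ∈ Governance.
(a): Mika matches Hira: Mika ∈ Governance.
(d): Mika ∉ Safety.
(a): Hira matches Mika: Hira ∉ Safety.

Hira: Governance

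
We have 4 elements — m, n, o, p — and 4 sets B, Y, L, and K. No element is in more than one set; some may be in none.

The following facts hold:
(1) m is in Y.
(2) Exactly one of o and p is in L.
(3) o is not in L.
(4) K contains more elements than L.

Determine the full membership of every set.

B = {}; Y = {m}; L = {p}; K = {n, o}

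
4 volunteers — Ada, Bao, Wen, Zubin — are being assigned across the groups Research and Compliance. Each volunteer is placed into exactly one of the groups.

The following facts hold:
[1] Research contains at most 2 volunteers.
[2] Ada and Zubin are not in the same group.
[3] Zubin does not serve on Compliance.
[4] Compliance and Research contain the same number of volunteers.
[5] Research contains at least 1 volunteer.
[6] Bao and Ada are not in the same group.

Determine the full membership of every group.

Research = {Bao, Zubin}; Compliance = {Ada, Wen}

From (3): Zubin ∉ Compliance.
Only one group left: Zubin ∈ Research.
(2): Ada ∉ Research.
Only one group left: Ada ∈ Compliance.
(6): Bao ∉ Compliance.
Only one group left: Bao ∈ Research.
(1): Research already has 2, so the rest are out.
Only one group left: Wen ∈ Compliance.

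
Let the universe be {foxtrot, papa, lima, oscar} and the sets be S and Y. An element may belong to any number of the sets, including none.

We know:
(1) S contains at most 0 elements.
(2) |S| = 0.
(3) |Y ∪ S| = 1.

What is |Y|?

1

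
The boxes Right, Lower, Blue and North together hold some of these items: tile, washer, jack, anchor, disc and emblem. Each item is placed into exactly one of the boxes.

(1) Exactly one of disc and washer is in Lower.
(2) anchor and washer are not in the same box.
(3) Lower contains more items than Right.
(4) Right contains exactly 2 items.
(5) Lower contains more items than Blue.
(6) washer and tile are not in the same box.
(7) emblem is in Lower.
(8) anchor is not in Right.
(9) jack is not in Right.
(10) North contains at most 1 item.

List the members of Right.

Right = {disc, tile}

From (7): emblem ∈ Lower.
From (8): anchor ∉ Right.
From (9): jack ∉ Right.
Suppose tile ∉ Right: no assignment then satisfies all the clues, so tile ∈ Right.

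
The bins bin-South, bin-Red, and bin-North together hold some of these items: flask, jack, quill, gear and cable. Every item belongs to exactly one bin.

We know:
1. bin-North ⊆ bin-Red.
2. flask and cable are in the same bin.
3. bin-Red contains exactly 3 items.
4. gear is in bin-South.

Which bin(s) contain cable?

cable: bin-Red

From (4): gear ∈ bin-South.
Suppose cable ∈ bin-South: no assignment then satisfies all the clues, so cable ∉ bin-South.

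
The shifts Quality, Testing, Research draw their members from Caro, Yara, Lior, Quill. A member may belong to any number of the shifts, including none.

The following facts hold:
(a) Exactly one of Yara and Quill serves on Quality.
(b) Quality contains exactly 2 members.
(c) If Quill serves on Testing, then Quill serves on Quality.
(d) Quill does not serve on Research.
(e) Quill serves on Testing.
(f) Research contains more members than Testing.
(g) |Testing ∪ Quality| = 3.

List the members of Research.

Research = {Caro, Lior, Yara}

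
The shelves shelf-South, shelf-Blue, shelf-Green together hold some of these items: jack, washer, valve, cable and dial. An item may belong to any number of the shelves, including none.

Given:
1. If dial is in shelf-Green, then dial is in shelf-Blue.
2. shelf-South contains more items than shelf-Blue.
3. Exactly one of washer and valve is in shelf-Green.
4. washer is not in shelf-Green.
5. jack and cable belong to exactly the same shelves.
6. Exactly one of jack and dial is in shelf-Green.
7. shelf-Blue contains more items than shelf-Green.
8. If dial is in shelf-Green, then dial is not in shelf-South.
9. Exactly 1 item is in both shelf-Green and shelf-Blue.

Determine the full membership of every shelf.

From (4): washer ∉ shelf-Green.
(3) (exactly one): valve ∈ shelf-Green.
Suppose jack ∉ shelf-South: no assignment then satisfies all the clues, so jack ∈ shelf-South.

shelf-South = {cable, jack, valve, washer}; shelf-Blue = {cable, dial, jack}; shelf-Green = {dial, valve}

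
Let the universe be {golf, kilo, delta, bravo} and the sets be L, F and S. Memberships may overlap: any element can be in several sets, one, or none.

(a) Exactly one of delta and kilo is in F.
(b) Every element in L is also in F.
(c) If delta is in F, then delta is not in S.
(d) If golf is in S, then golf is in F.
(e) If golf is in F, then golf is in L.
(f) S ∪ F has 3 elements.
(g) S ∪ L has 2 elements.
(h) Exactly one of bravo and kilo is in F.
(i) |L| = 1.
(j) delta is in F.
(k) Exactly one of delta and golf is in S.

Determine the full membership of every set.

L = {golf}; F = {bravo, delta, golf}; S = {bravo, golf}

From (j): delta ∈ F.
(a) (exactly one): kilo ∉ F.
(b) contrapositive: kilo ∉ L.
(c): delta ∉ S.
(h) (exactly one): bravo ∈ F.
(k) (exactly one): golf ∈ S.
(d): golf ∈ F.
(e): golf ∈ L.
(i): L already has 1, so the rest are out.
Suppose kilo ∈ S: no assignment then satisfies all the clues, so kilo ∉ S.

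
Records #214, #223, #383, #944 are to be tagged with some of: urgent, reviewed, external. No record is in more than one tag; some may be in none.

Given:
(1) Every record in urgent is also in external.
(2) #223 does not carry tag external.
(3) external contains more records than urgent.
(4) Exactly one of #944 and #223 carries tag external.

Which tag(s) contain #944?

From (2): #223 ∉ external.
(1) contrapositive: #223 ∉ urgent.
(4) (exactly one): #944 ∈ external.

#944: external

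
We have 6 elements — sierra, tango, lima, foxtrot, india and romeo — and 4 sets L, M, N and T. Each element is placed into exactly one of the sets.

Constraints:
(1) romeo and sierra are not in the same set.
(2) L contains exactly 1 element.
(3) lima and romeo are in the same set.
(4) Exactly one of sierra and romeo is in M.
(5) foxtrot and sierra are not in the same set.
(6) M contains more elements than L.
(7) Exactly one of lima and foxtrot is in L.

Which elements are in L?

L = {foxtrot}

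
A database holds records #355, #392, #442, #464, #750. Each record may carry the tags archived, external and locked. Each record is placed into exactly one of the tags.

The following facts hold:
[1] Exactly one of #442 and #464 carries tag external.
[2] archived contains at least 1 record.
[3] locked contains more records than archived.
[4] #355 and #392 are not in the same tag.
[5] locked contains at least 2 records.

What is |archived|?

1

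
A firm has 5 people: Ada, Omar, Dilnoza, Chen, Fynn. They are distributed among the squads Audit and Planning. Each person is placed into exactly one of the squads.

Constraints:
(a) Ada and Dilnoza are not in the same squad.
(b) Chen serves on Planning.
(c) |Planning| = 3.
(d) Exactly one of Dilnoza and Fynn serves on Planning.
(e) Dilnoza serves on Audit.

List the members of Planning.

Planning = {Ada, Chen, Fynn}

From (b): Chen ∈ Planning.
From (e): Dilnoza ∈ Audit.
(a): Ada ∉ Audit.
(d) (exactly one): Fynn ∈ Planning.
Only one squad left: Ada ∈ Planning.
(c): Planning already has 3, so the rest are out.
Only one squad left: Omar ∈ Audit.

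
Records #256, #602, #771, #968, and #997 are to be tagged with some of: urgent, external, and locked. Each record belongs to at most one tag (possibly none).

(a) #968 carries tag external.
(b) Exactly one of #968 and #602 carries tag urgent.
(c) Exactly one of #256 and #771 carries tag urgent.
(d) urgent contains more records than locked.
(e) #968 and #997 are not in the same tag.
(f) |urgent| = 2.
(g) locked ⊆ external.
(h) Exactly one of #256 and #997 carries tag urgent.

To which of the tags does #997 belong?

From (a): #968 ∈ external.
(b) (exactly one): #602 ∈ urgent.
(e): #997 ∉ external.
(g) contrapositive: #997 ∉ locked.
Suppose #997 ∈ urgent: no assignment then satisfies all the clues, so #997 ∉ urgent.

#997: none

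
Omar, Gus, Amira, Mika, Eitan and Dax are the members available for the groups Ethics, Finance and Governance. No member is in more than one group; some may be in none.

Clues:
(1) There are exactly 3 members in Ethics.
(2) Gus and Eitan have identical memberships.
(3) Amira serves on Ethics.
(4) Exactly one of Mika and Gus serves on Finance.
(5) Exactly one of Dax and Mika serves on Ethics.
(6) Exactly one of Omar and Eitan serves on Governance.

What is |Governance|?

2

From (3): Amira ∈ Ethics.
Suppose Omar ∉ Ethics: no assignment then satisfies all the clues, so Omar ∈ Ethics.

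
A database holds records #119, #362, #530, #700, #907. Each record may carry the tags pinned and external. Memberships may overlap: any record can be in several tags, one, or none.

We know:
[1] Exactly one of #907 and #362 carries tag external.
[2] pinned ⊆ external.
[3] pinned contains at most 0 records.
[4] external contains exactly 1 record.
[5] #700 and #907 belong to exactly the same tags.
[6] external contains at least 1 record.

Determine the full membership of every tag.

pinned = {}; external = {#362}

(3): pinned already has 0, so the rest are out.
Suppose #119 ∈ external: no assignment then satisfies all the clues, so #119 ∉ external.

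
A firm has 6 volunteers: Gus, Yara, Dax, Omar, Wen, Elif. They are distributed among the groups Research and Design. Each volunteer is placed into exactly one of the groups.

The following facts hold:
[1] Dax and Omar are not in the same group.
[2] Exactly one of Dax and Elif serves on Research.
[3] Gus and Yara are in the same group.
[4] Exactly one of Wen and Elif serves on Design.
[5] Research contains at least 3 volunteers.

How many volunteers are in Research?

4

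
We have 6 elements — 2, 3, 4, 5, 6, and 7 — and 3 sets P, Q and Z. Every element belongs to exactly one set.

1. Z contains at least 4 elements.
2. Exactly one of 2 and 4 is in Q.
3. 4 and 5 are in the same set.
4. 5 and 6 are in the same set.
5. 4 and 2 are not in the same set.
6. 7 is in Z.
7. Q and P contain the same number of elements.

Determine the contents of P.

P = {3}

From (6): 7 ∈ Z.
Suppose 2 ∈ P: no assignment then satisfies all the clues, so 2 ∉ P.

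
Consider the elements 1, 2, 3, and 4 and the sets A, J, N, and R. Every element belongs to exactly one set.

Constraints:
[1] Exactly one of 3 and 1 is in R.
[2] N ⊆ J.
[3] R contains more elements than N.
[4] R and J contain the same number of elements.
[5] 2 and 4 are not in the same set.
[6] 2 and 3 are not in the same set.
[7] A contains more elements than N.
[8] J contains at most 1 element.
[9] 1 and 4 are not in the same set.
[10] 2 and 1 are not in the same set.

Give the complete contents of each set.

A = {3, 4}; J = {2}; N = {}; R = {1}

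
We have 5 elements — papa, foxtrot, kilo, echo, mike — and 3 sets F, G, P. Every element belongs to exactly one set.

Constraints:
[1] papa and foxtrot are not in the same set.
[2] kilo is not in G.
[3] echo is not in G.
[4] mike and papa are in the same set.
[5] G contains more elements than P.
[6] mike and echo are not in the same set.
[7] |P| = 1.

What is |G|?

2

From (2): kilo ∉ G.
From (3): echo ∉ G.
Suppose papa ∈ F: no assignment then satisfies all the clues, so papa ∉ F.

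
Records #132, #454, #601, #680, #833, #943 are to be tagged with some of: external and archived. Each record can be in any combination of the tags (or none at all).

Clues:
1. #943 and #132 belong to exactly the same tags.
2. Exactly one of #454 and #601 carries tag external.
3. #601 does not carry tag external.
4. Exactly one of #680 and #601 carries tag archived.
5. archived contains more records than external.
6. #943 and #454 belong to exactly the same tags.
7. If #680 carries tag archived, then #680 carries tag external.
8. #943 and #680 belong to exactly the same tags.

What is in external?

From (3): #601 ∉ external.
(2) (exactly one): #454 ∈ external.
(6): #943 matches #454: #943 ∈ external.
(8): #680 matches #943: #680 ∈ external.
(1): #132 matches #943: #132 ∈ external.
Suppose #833 ∈ external: no assignment then satisfies all the clues, so #833 ∉ external.

external = {#132, #454, #680, #943}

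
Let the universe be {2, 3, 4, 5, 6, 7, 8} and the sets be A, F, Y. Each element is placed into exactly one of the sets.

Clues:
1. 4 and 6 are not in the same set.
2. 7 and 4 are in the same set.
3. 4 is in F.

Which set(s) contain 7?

7: F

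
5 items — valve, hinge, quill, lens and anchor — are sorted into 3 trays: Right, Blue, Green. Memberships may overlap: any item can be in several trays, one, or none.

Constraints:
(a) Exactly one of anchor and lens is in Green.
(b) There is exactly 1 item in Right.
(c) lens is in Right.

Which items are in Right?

From (c): lens ∈ Right.
(b): Right already has 1, so the rest are out.

Right = {lens}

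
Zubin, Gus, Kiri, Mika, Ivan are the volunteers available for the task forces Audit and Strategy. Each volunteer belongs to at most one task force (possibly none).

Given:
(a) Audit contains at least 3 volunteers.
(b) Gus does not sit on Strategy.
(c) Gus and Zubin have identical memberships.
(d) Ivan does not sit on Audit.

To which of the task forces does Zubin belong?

From (b): Gus ∉ Strategy.
From (d): Ivan ∉ Audit.
(c): Zubin matches Gus: Zubin ∉ Strategy.
Suppose Zubin ∉ Audit: no assignment then satisfies all the clues, so Zubin ∈ Audit.

Zubin: Audit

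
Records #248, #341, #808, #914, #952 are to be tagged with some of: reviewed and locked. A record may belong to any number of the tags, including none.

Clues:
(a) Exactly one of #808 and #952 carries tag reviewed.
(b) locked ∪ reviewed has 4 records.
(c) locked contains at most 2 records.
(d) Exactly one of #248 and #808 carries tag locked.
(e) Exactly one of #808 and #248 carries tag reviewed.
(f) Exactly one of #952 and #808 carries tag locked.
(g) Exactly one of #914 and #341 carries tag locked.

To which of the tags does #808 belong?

#808: locked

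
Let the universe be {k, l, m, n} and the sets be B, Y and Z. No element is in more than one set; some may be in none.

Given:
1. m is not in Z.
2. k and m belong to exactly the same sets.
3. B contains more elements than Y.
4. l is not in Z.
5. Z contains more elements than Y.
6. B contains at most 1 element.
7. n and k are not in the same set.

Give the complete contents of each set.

B = {l}; Y = {}; Z = {n}

From (1): m ∉ Z.
From (4): l ∉ Z.
(2): k matches m: k ∉ Z.
Suppose k ∈ B: no assignment then satisfies all the clues, so k ∉ B.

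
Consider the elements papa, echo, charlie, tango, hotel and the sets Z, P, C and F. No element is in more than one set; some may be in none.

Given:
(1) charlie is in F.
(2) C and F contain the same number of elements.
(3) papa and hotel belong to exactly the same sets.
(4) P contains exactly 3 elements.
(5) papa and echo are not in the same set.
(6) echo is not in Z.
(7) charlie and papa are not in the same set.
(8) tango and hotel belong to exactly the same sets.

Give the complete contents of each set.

Z = {}; P = {hotel, papa, tango}; C = {echo}; F = {charlie}

From (1): charlie ∈ F.
From (6): echo ∉ Z.
(7): papa ∉ F.
(3): hotel matches papa: hotel ∉ F.
(8): tango matches hotel: tango ∉ F.
Suppose papa ∈ Z: no assignment then satisfies all the clues, so papa ∉ Z.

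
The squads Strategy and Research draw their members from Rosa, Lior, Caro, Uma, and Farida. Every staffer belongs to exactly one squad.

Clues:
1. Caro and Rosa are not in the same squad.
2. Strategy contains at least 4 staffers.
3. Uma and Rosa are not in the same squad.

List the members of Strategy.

Strategy = {Caro, Farida, Lior, Uma}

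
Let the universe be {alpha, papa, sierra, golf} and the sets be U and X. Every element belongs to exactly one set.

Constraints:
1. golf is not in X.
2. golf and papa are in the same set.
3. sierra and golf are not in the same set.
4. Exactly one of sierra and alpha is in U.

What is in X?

From (1): golf ∉ X.
(2): papa matches golf: papa ∉ X.
Only one set left: papa ∈ U.
Only one set left: golf ∈ U.
(3): sierra ∉ U.
(4) (exactly one): alpha ∈ U.
Only one set left: sierra ∈ X.

X = {sierra}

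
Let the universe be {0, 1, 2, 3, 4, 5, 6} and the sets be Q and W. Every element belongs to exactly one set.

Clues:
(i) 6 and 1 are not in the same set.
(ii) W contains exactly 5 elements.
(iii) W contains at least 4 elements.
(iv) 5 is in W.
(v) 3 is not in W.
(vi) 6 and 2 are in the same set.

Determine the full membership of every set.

Q = {1, 3}; W = {0, 2, 4, 5, 6}

From (iv): 5 ∈ W.
From (v): 3 ∉ W.
Only one set left: 3 ∈ Q.
Suppose 0 ∈ Q: no assignment then satisfies all the clues, so 0 ∉ Q.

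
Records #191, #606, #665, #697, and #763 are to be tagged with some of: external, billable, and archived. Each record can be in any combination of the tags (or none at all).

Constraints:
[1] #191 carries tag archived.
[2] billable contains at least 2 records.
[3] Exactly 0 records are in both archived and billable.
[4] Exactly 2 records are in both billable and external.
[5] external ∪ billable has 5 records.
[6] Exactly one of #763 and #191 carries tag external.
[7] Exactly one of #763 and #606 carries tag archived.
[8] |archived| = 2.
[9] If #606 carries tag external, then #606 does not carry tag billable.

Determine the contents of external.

external = {#191, #606, #665, #697}

From (1): #191 ∈ archived.
Suppose #191 ∉ external: no assignment then satisfies all the clues, so #191 ∈ external.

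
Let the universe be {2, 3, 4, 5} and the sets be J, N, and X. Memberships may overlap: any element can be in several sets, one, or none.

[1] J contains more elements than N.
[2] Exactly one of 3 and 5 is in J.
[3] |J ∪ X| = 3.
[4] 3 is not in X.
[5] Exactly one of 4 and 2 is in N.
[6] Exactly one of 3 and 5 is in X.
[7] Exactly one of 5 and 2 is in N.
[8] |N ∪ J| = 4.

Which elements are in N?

N = {2, 3}

From (4): 3 ∉ X.
(6) (exactly one): 5 ∈ X.
Suppose 2 ∉ N: no assignment then satisfies all the clues, so 2 ∈ N.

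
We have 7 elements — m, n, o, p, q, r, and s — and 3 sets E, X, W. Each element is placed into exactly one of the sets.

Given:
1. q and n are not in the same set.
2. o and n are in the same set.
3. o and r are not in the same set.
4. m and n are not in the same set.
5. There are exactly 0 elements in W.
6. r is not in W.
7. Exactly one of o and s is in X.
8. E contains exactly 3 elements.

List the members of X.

X = {m, q, r, s}

From (6): r ∉ W.
(5): W already has 0, so the rest are out.
Suppose m ∉ X: no assignment then satisfies all the clues, so m ∈ X.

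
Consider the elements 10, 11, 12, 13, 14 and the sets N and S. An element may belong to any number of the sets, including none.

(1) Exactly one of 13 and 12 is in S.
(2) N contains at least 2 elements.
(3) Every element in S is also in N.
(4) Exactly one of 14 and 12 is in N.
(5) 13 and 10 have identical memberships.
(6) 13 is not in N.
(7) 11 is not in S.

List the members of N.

From (6): 13 ∉ N.
From (7): 11 ∉ S.
(3) contrapositive: 13 ∉ S.
(5): 10 matches 13: 10 ∉ N.
(5): 10 matches 13: 10 ∉ S.
(1) (exactly one): 12 ∈ S.
(3) with 12 ∈ S: 12 ∈ N.
(4) (exactly one): 14 ∉ N.
(2): only 2 candidates remain for N, so all are in.
(3) contrapositive: 14 ∉ S.

N = {11, 12}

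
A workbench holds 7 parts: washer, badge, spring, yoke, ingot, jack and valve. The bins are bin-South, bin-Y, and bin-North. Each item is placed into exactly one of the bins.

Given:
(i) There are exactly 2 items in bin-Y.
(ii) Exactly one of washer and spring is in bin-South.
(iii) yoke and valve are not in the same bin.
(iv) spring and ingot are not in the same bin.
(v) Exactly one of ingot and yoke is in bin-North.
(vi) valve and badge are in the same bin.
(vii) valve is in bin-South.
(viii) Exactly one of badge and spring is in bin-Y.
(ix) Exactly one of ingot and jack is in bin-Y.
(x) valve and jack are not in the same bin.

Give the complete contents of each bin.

From (vii): valve ∈ bin-South.
(iii): yoke ∉ bin-South.
(vi): badge matches valve: badge ∈ bin-South.
(viii) (exactly one): spring ∈ bin-Y.
(x): jack ∉ bin-South.
(ii) (exactly one): washer ∈ bin-South.
(iv): ingot ∉ bin-Y.
(ix) (exactly one): jack ∈ bin-Y.
(i): bin-Y already has 2, so the rest are out.
Only one bin left: yoke ∈ bin-North.
(v) (exactly one): ingot ∉ bin-North.
Only one bin left: ingot ∈ bin-South.

bin-South = {badge, ingot, valve, washer}; bin-Y = {jack, spring}; bin-North = {yoke}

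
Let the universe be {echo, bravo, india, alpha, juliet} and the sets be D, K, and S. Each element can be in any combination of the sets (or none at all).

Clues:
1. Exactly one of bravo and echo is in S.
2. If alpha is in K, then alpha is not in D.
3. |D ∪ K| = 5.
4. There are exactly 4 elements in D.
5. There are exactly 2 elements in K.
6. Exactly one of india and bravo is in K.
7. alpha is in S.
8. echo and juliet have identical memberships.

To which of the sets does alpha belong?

alpha: K, S

From (7): alpha ∈ S.
Suppose alpha ∈ D: no assignment then satisfies all the clues, so alpha ∉ D.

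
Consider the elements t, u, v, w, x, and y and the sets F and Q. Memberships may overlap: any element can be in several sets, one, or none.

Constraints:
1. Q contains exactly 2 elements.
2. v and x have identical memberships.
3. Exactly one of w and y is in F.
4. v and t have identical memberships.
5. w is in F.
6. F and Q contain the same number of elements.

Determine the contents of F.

F = {u, w}

From (5): w ∈ F.
(3) (exactly one): y ∉ F.
Suppose t ∈ F: no assignment then satisfies all the clues, so t ∉ F.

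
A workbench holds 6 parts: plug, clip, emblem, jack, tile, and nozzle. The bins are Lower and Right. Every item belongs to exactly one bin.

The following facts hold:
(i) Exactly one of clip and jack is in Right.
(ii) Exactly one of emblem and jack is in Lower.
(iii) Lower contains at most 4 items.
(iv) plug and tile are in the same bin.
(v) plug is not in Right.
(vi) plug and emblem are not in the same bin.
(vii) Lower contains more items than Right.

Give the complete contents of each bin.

From (v): plug ∉ Right.
(iv): tile matches plug: tile ∉ Right.
Only one bin left: plug ∈ Lower.
Only one bin left: tile ∈ Lower.
(vi): emblem ∉ Lower.
Only one bin left: emblem ∈ Right.
(ii) (exactly one): jack ∈ Lower.
(i) (exactly one): clip ∈ Right.
Suppose nozzle ∉ Lower: no assignment then satisfies all the clues, so nozzle ∈ Lower.

Lower = {jack, nozzle, plug, tile}; Right = {clip, emblem}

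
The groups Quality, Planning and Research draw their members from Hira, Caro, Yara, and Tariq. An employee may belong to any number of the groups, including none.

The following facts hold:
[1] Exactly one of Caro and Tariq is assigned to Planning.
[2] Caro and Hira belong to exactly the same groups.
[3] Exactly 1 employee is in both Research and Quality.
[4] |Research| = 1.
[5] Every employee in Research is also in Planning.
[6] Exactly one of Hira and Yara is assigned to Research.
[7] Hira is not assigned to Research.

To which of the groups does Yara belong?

Yara: Planning, Quality, Research

From (7): Hira ∉ Research.
(2): Caro matches Hira: Caro ∉ Research.
(6) (exactly one): Yara ∈ Research.
(4): Research already has 1, so the rest are out.
(5) with Yara ∈ Research: Yara ∈ Planning.
Suppose Yara ∉ Quality: no assignment then satisfies all the clues, so Yara ∈ Quality.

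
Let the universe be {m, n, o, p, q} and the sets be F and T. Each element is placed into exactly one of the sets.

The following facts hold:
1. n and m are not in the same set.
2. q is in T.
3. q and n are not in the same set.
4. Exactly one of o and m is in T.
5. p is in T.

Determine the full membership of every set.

From (2): q ∈ T.
From (5): p ∈ T.
(3): n ∉ T.
Only one set left: n ∈ F.
(1): m ∉ F.
Only one set left: m ∈ T.
(4) (exactly one): o ∉ T.
Only one set left: o ∈ F.

F = {n, o}; T = {m, p, q}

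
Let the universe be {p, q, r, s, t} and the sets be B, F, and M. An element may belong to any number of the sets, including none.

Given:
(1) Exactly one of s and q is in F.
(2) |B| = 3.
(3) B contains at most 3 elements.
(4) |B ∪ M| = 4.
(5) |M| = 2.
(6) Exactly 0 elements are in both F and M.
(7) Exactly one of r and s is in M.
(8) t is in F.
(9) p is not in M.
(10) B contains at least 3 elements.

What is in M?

From (8): t ∈ F.
From (9): p ∉ M.
Suppose q ∉ M: no assignment then satisfies all the clues, so q ∈ M.

M = {q, r}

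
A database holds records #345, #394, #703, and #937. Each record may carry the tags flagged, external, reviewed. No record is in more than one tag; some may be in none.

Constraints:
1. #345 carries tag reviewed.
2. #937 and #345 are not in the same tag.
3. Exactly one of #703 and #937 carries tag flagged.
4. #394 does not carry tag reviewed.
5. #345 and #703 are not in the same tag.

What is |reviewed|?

From (1): #345 ∈ reviewed.
From (4): #394 ∉ reviewed.
(2): #937 ∉ reviewed.
(5): #703 ∉ reviewed.

1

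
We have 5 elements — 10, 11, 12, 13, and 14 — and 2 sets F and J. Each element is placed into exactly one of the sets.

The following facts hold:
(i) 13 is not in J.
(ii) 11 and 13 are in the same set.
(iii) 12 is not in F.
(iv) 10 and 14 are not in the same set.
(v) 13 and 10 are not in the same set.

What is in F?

F = {11, 13, 14}

From (i): 13 ∉ J.
From (iii): 12 ∉ F.
(ii): 11 matches 13: 11 ∉ J.
Only one set left: 11 ∈ F.
Only one set left: 12 ∈ J.
Only one set left: 13 ∈ F.
(v): 10 ∉ F.
Only one set left: 10 ∈ J.
(iv): 14 ∉ J.
Only one set left: 14 ∈ F.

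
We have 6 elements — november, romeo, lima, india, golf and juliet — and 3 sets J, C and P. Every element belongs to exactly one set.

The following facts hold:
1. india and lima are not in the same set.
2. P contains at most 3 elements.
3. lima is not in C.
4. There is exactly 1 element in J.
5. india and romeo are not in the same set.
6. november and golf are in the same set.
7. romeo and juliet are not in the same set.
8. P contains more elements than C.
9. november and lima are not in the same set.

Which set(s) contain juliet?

juliet: C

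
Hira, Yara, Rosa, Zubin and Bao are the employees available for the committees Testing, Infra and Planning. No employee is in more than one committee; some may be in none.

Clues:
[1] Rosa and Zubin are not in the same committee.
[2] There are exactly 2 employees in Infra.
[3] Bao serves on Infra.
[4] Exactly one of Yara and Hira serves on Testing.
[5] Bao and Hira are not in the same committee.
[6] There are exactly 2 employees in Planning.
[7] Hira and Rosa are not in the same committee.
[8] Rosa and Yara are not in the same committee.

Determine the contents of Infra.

From (3): Bao ∈ Infra.
(5): Hira ∉ Infra.
Suppose Yara ∈ Infra: no assignment then satisfies all the clues, so Yara ∉ Infra.

Infra = {Bao, Rosa}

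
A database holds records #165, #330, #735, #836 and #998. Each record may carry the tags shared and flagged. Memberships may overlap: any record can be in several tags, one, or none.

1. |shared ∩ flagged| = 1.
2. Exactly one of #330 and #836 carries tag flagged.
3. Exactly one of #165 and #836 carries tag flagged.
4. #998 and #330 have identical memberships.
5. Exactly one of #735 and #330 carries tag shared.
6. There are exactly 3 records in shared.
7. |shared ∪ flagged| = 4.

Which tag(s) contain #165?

#165: none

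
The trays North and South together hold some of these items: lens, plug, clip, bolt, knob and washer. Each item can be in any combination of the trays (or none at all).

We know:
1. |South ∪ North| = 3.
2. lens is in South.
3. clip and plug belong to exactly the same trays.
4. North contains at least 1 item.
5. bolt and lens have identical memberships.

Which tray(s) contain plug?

plug: none

From (2): lens ∈ South.
(5): bolt matches lens: bolt ∈ South.
Suppose plug ∈ North: no assignment then satisfies all the clues, so plug ∉ North.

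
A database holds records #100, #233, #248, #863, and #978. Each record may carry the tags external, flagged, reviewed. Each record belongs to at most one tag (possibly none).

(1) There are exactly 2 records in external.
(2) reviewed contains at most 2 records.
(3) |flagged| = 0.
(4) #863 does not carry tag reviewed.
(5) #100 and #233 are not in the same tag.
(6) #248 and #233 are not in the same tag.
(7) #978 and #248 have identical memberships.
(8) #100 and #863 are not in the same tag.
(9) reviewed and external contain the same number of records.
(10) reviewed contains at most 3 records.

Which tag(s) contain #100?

From (4): #863 ∉ reviewed.
(3): flagged already has 0, so the rest are out.
Suppose #100 ∈ external: no assignment then satisfies all the clues, so #100 ∉ external.

#100: none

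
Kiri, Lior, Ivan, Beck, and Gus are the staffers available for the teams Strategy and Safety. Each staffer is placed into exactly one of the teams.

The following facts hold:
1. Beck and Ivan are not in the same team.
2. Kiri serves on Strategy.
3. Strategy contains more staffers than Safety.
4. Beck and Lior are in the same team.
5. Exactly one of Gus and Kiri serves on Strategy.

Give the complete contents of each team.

Strategy = {Beck, Kiri, Lior}; Safety = {Gus, Ivan}

From (2): Kiri ∈ Strategy.
(5) (exactly one): Gus ∉ Strategy.
Only one team left: Gus ∈ Safety.
Suppose Lior ∉ Strategy: no assignment then satisfies all the clues, so Lior ∈ Strategy.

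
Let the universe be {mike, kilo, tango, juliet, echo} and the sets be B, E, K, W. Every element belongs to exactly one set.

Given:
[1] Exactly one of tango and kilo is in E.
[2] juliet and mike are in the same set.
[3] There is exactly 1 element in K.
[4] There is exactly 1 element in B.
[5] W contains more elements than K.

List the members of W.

W = {juliet, mike}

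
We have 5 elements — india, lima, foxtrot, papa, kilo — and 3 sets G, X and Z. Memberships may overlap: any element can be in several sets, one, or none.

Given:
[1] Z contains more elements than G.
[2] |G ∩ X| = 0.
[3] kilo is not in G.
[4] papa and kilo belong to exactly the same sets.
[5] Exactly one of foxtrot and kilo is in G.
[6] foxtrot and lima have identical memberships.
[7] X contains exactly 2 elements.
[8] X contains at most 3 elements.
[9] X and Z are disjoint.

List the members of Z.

Z = {foxtrot, india, lima}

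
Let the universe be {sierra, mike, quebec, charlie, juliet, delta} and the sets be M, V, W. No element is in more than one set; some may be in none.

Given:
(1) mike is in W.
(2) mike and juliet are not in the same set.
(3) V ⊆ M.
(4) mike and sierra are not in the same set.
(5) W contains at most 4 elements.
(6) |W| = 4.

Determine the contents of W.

W = {charlie, delta, mike, quebec}

From (1): mike ∈ W.
(2): juliet ∉ W.
(4): sierra ∉ W.
(6): only 4 candidates remain for W, so all are in.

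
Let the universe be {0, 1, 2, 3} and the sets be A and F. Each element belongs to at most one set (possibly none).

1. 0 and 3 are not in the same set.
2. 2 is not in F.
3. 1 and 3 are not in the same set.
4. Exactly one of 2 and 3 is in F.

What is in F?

From (2): 2 ∉ F.
(4) (exactly one): 3 ∈ F.
(1): 0 ∉ F.
(3): 1 ∉ F.

F = {3}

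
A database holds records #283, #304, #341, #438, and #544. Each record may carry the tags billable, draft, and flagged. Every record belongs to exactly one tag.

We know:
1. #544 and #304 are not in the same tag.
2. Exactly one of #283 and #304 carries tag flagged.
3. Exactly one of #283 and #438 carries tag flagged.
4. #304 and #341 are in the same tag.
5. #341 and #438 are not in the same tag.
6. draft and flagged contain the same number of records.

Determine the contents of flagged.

flagged = {#283, #544}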